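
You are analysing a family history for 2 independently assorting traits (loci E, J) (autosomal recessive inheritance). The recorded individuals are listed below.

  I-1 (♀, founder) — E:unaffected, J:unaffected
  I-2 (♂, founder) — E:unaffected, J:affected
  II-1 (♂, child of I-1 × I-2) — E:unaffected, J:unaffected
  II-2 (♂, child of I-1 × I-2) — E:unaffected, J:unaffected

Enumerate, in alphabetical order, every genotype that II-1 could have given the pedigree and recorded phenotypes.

II-1 ∈ {EE Jj, Ee Jj}

E/I-1 un ·: EE|Ee
E/I-2 un ·: EE|Ee
E/II-1 un I-1×I-2: EE|Ee
E/II-2 un I-1×I-2: EE|Ee
⇒ E over [I-1,I-2,II-1,II-2]: 13 consistent
J/I-1 un ·: JJ|Jj
J/I-2 aff ·: jj
J/II-1 un I-1×I-2: Jj
J/II-2 un I-1×I-2: Jj
⇒ J over [I-1,I-2,II-1,II-2]: 2 consistent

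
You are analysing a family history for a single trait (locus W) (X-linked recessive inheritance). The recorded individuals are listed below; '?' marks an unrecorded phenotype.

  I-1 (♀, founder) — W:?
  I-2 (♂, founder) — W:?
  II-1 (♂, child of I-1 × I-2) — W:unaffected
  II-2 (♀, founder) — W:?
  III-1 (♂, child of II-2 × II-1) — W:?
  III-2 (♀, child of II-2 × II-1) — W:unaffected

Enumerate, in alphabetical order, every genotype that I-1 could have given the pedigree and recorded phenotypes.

W/I-1 ? ·: X^WX^W|X^WX^w
W/I-2 ? ·: X^WY|X^wY
W/II-1 un I-1×I-2: X^WY
W/II-2 ? ·: X^WX^W|X^WX^w|X^wX^w
W/III-1 ? II-2×II-1: X^WY|X^wY
W/III-2 un II-2×II-1: X^WX^W|X^WX^w
⇒ W over [I-1,I-2,II-1,II-2,III-1,III-2]: 24 consistent

I-1 ∈ {X^WX^W, X^WX^w}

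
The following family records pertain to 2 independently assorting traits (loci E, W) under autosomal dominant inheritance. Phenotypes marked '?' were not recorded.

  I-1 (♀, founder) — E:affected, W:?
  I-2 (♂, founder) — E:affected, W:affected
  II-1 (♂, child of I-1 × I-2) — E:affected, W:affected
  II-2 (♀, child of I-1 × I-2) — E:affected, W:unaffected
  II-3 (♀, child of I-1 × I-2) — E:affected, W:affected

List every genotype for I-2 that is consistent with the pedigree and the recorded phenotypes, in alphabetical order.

I-2 ∈ {EE Ww, Ee Ww}

E/I-1 aff ·: Ee|EE
E/I-2 aff ·: Ee|EE
E/II-1 aff I-1×I-2: Ee|EE
E/II-2 aff I-1×I-2: Ee|EE
E/II-3 aff I-1×I-2: Ee|EE
⇒ E over [I-1,I-2,II-1,II-2,II-3]: 25 consistent
W/I-1 ? ·: ww|Ww
W/I-2 aff ·: Ww
W/II-1 aff I-1×I-2: Ww|WW
W/II-2 un I-1×I-2: ww
W/II-3 aff I-1×I-2: Ww|WW
⇒ W over [I-1,I-2,II-1,II-2,II-3]: 5 consistent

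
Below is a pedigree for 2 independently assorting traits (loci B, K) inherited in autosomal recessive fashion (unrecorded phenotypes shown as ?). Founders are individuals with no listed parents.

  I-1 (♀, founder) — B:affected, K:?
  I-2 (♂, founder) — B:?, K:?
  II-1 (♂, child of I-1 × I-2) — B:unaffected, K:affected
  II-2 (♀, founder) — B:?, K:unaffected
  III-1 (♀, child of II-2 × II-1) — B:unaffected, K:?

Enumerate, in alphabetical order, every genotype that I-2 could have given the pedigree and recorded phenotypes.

B/I-1 aff ·: bb
B/I-2 ? ·: BB|Bb
B/II-1 un I-1×I-2: Bb
B/II-2 ? ·: BB|Bb|bb
B/III-1 un II-2×II-1: BB|Bb
⇒ B over [I-1,I-2,II-1,II-2,III-1]: 10 consistent
K/I-1 ? ·: Kk|kk
K/I-2 ? ·: Kk|kk
K/II-1 aff I-1×I-2: kk
K/II-2 un ·: KK|Kk
K/III-1 ? II-2×II-1: Kk|kk
⇒ K over [I-1,I-2,II-1,II-2,III-1]: 12 consistent

I-2 ∈ {BB Kk, BB kk, Bb Kk, Bb kk}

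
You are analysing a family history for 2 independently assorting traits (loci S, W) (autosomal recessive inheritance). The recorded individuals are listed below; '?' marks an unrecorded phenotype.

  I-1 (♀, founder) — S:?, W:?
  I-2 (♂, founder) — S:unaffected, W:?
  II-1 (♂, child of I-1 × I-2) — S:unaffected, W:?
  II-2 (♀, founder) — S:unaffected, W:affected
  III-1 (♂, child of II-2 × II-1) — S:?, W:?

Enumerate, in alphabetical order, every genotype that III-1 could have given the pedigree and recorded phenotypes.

III-1 ∈ {SS Ww, SS ww, Ss Ww, Ss ww, ss Ww, ss ww}

S/I-1 ? ·: SS|Ss|ss
S/I-2 un ·: SS|Ss
S/II-1 un I-1×I-2: SS|Ss
S/II-2 un ·: SS|Ss
S/III-1 ? II-2×II-1: SS|Ss|ss
⇒ S over [I-1,I-2,II-1,II-2,III-1]: 37 consistent
W/I-1 ? ·: WW|Ww|ww
W/I-2 ? ·: WW|Ww|ww
W/II-1 ? I-1×I-2: WW|Ww|ww
W/II-2 aff ·: ww
W/III-1 ? II-2×II-1: Ww|ww
⇒ W over [I-1,I-2,II-1,II-2,III-1]: 22 consistent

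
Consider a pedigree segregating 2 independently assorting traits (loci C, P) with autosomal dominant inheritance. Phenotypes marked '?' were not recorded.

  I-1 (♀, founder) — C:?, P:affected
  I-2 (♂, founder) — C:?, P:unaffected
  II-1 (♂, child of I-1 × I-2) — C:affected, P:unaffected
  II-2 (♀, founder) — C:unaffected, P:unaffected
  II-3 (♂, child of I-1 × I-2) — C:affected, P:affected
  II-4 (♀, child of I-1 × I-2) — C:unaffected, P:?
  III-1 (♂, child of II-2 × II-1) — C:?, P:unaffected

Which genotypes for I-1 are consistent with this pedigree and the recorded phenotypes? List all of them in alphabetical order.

C/I-1 ? ·: cc|Cc
C/I-2 ? ·: cc|Cc
C/II-1 aff I-1×I-2: Cc|CC
C/II-2 un ·: cc
C/II-3 aff I-1×I-2: Cc|CC
C/II-4 un I-1×I-2: cc
C/III-1 ? II-2×II-1: cc|Cc
⇒ C over [I-1,I-2,II-1,II-2,II-3,II-4,III-1]: 10 consistent
P/I-1 aff ·: Pp
P/I-2 un ·: pp
P/II-1 un I-1×I-2: pp
P/II-2 un ·: pp
P/II-3 aff I-1×I-2: Pp
P/II-4 ? I-1×I-2: pp|Pp
P/III-1 un II-2×II-1: pp
⇒ P over [I-1,I-2,II-1,II-2,II-3,II-4,III-1]: 2 consistent

I-1 ∈ {Cc Pp, cc Pp}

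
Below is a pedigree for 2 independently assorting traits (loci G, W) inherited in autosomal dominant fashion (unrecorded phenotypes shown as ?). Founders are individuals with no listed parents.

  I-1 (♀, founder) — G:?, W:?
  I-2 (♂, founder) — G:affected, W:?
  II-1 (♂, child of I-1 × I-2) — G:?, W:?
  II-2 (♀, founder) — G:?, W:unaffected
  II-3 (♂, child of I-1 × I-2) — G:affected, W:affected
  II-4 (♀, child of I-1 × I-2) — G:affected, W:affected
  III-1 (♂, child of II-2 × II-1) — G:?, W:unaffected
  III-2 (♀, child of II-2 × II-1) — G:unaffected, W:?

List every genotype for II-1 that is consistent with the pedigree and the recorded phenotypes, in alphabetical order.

II-1 ∈ {Gg Ww, Gg ww, gg Ww, gg ww}

G/I-1 ? ·: gg|Gg|GG
G/I-2 aff ·: Gg|GG
G/II-1 ? I-1×I-2: gg|Gg
G/II-2 ? ·: gg|Gg
G/II-3 aff I-1×I-2: Gg|GG
G/II-4 aff I-1×I-2: Gg|GG
G/III-1 ? II-2×II-1: gg|Gg|GG
G/III-2 un II-2×II-1: gg
⇒ G over [I-1,I-2,II-1,II-2,II-3,II-4,III-1,III-2]: 85 consistent
W/I-1 ? ·: ww|Ww|WW
W/I-2 ? ·: ww|Ww|WW
W/II-1 ? I-1×I-2: ww|Ww
W/II-2 un ·: ww
W/II-3 aff I-1×I-2: Ww|WW
W/II-4 aff I-1×I-2: Ww|WW
W/III-1 un II-2×II-1: ww
W/III-2 ? II-2×II-1: ww|Ww
⇒ W over [I-1,I-2,II-1,II-2,II-3,II-4,III-1,III-2]: 38 consistent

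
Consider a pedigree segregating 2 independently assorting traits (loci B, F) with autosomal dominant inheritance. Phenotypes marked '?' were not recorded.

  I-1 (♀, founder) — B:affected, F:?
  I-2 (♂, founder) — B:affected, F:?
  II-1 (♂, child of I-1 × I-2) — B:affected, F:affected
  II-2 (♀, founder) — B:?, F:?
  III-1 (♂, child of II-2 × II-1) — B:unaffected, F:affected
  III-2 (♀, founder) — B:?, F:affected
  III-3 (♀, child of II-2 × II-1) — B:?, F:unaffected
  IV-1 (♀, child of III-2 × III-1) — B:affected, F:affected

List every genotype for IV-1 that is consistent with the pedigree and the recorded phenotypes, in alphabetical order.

B/I-1 aff ·: Bb|BB
B/I-2 aff ·: Bb|BB
B/II-1 aff I-1×I-2: Bb
B/II-2 ? ·: bb|Bb
B/III-1 un II-2×II-1: bb
B/III-2 ? ·: Bb|BB
B/III-3 ? II-2×II-1: bb|Bb|BB
B/IV-1 aff III-2×III-1: Bb
⇒ B over [I-1,I-2,II-1,II-2,III-1,III-2,III-3,IV-1]: 30 consistent
F/I-1 ? ·: ff|Ff|FF
F/I-2 ? ·: ff|Ff|FF
F/II-1 aff I-1×I-2: Ff
F/II-2 ? ·: ff|Ff
F/III-1 aff II-2×II-1: Ff|FF
F/III-2 aff ·: Ff|FF
F/III-3 un II-2×II-1: ff
F/IV-1 aff III-2×III-1: Ff|FF
⇒ F over [I-1,I-2,II-1,II-2,III-1,III-2,III-3,IV-1]: 77 consistent

IV-1 ∈ {Bb FF, Bb Ff}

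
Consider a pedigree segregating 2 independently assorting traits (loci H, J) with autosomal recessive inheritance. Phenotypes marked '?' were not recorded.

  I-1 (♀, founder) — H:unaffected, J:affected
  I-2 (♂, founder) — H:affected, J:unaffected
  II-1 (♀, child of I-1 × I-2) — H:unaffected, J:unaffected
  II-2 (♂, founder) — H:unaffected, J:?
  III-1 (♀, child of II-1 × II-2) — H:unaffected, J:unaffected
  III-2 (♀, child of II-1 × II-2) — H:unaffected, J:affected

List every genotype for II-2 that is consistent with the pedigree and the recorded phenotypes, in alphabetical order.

H/I-1 un ·: HH|Hh
H/I-2 aff ·: hh
H/II-1 un I-1×I-2: Hh
H/II-2 un ·: HH|Hh
H/III-1 un II-1×II-2: HH|Hh
H/III-2 un II-1×II-2: HH|Hh
⇒ H over [I-1,I-2,II-1,II-2,III-1,III-2]: 16 consistent
J/I-1 aff ·: jj
J/I-2 un ·: JJ|Jj
J/II-1 un I-1×I-2: Jj
J/II-2 ? ·: Jj|jj
J/III-1 un II-1×II-2: JJ|Jj
J/III-2 aff II-1×II-2: jj
⇒ J over [I-1,I-2,II-1,II-2,III-1,III-2]: 6 consistent

II-2 ∈ {HH Jj, HH jj, Hh Jj, Hh jj}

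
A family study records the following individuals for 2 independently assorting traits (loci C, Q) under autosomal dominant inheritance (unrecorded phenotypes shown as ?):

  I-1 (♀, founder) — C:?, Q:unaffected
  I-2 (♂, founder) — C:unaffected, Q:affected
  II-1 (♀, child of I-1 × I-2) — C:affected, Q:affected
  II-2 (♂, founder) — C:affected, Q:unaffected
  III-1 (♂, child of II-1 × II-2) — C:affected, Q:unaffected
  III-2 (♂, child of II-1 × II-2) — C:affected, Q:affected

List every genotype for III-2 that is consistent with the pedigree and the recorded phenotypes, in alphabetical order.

III-2 ∈ {CC Qq, Cc Qq}

C/I-1 ? ·: Cc|CC
C/I-2 un ·: cc
C/II-1 aff I-1×I-2: Cc
C/II-2 aff ·: Cc|CC
C/III-1 aff II-1×II-2: Cc|CC
C/III-2 aff II-1×II-2: Cc|CC
⇒ C over [I-1,I-2,II-1,II-2,III-1,III-2]: 16 consistent
Q/I-1 un ·: qq
Q/I-2 aff ·: Qq|QQ
Q/II-1 aff I-1×I-2: Qq
Q/II-2 un ·: qq
Q/III-1 un II-1×II-2: qq
Q/III-2 aff II-1×II-2: Qq
⇒ Q over [I-1,I-2,II-1,II-2,III-1,III-2]: 2 consistent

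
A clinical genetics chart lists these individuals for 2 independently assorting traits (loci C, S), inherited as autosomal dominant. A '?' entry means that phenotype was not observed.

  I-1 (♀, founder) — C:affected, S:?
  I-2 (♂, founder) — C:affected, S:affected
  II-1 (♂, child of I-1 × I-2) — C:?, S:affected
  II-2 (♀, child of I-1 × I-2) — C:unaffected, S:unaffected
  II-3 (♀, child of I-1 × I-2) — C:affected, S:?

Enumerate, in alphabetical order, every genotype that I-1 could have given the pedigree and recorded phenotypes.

I-1 ∈ {Cc Ss, Cc ss}

C/I-1 aff ·: Cc
C/I-2 aff ·: Cc
C/II-1 ? I-1×I-2: cc|Cc|CC
C/II-2 un I-1×I-2: cc
C/II-3 aff I-1×I-2: Cc|CC
⇒ C over [I-1,I-2,II-1,II-2,II-3]: 6 consistent
S/I-1 ? ·: ss|Ss
S/I-2 aff ·: Ss
S/II-1 aff I-1×I-2: Ss|SS
S/II-2 un I-1×I-2: ss
S/II-3 ? I-1×I-2: ss|Ss|SS
⇒ S over [I-1,I-2,II-1,II-2,II-3]: 8 consistent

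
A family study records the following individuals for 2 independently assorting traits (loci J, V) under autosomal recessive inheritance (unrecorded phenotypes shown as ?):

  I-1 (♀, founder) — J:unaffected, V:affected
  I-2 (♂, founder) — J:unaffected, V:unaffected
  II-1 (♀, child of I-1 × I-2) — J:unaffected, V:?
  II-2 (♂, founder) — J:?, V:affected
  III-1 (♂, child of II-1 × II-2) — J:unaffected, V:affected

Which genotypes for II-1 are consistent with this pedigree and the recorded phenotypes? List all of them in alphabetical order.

II-1 ∈ {JJ Vv, JJ vv, Jj Vv, Jj vv}

J/I-1 un ·: JJ|Jj
J/I-2 un ·: JJ|Jj
J/II-1 un I-1×I-2: JJ|Jj
J/II-2 ? ·: JJ|Jj|jj
J/III-1 un II-1×II-2: JJ|Jj
⇒ J over [I-1,I-2,II-1,II-2,III-1]: 31 consistent
V/I-1 aff ·: vv
V/I-2 un ·: VV|Vv
V/II-1 ? I-1×I-2: Vv|vv
V/II-2 aff ·: vv
V/III-1 aff II-1×II-2: vv
⇒ V over [I-1,I-2,II-1,II-2,III-1]: 3 consistent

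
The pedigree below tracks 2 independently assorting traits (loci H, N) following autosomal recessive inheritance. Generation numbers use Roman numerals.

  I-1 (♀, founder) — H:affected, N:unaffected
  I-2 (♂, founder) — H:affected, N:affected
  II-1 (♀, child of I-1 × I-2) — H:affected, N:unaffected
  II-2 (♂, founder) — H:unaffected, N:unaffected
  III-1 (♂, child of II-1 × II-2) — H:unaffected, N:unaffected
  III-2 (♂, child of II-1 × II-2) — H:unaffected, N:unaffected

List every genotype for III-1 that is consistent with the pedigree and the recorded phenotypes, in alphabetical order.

III-1 ∈ {Hh NN, Hh Nn}

H/I-1 aff ·: hh
H/I-2 aff ·: hh
H/II-1 aff I-1×I-2: hh
H/II-2 un ·: HH|Hh
H/III-1 un II-1×II-2: Hh
H/III-2 un II-1×II-2: Hh
⇒ H over [I-1,I-2,II-1,II-2,III-1,III-2]: 2 consistent
N/I-1 un ·: NN|Nn
N/I-2 aff ·: nn
N/II-1 un I-1×I-2: Nn
N/II-2 un ·: NN|Nn
N/III-1 un II-1×II-2: NN|Nn
N/III-2 un II-1×II-2: NN|Nn
⇒ N over [I-1,I-2,II-1,II-2,III-1,III-2]: 16 consistent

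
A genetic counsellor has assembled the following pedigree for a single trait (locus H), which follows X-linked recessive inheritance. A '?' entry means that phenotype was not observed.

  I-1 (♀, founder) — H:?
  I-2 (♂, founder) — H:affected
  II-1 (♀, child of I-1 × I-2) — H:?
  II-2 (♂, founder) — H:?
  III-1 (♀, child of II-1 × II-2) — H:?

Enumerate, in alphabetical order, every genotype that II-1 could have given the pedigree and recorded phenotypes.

II-1 ∈ {X^HX^h, X^hX^h}

H/I-1 ? ·: X^HX^H|X^HX^h|X^hX^h
H/I-2 aff ·: X^hY
H/II-1 ? I-1×I-2: X^HX^h|X^hX^h
H/II-2 ? ·: X^HY|X^hY
H/III-1 ? II-1×II-2: X^HX^H|X^HX^h|X^hX^h
⇒ H over [I-1,I-2,II-1,II-2,III-1]: 12 consistent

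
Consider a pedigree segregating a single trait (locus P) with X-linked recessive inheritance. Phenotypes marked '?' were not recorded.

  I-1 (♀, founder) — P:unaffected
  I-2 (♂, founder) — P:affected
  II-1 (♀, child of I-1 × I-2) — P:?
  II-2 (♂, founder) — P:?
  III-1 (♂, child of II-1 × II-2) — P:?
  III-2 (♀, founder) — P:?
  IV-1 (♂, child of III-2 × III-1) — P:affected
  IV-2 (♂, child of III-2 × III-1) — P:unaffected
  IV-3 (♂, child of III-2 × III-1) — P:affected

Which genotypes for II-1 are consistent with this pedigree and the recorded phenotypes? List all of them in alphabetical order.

II-1 ∈ {X^PX^p, X^pX^p}

P/I-1 un ·: X^PX^P|X^PX^p
P/I-2 aff ·: X^pY
P/II-1 ? I-1×I-2: X^PX^p|X^pX^p
P/II-2 ? ·: X^PY|X^pY
P/III-1 ? II-1×II-2: X^PY|X^pY
P/III-2 ? ·: X^PX^p
P/IV-1 aff III-2×III-1: X^pY
P/IV-2 un III-2×III-1: X^PY
P/IV-3 aff III-2×III-1: X^pY
⇒ P over [I-1,I-2,II-1,II-2,III-1,III-2,IV-1,IV-2,IV-3]: 10 consistent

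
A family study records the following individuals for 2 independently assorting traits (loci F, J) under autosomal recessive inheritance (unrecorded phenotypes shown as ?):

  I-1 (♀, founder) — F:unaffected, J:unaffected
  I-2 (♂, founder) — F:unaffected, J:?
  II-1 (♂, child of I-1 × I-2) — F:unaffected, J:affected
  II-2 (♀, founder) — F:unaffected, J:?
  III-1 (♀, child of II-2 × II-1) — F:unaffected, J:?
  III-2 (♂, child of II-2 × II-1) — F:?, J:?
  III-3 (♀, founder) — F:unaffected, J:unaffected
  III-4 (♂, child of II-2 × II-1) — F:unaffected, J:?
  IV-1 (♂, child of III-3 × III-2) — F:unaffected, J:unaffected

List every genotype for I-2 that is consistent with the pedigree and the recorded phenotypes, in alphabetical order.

I-2 ∈ {FF Jj, FF jj, Ff Jj, Ff jj}

F/I-1 un ·: FF|Ff
F/I-2 un ·: FF|Ff
F/II-1 un I-1×I-2: FF|Ff
F/II-2 un ·: FF|Ff
F/III-1 un II-2×II-1: FF|Ff
F/III-2 ? II-2×II-1: FF|Ff|ff
F/III-3 un ·: FF|Ff
F/III-4 un II-2×II-1: FF|Ff
F/IV-1 un III-3×III-2: FF|Ff
⇒ F over [I-1,I-2,II-1,II-2,III-1,III-2,III-3,III-4,IV-1]: 316 consistent
J/I-1 un ·: Jj
J/I-2 ? ·: Jj|jj
J/II-1 aff I-1×I-2: jj
J/II-2 ? ·: JJ|Jj|jj
J/III-1 ? II-2×II-1: Jj|jj
J/III-2 ? II-2×II-1: Jj|jj
J/III-3 un ·: JJ|Jj
J/III-4 ? II-2×II-1: Jj|jj
J/IV-1 un III-3×III-2: JJ|Jj
⇒ J over [I-1,I-2,II-1,II-2,III-1,III-2,III-3,III-4,IV-1]: 60 consistent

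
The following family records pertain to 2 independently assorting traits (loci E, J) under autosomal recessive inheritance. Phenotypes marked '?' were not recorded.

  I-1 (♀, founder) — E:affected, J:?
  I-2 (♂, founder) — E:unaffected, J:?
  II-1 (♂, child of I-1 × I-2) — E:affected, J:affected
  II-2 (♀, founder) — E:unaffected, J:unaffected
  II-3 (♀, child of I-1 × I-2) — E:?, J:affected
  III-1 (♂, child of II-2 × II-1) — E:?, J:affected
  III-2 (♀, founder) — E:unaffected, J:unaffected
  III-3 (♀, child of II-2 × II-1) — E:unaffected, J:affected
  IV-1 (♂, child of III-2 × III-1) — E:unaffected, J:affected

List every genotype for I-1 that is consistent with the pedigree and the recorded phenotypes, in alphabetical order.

E/I-1 aff ·: ee
E/I-2 un ·: Ee
E/II-1 aff I-1×I-2: ee
E/II-2 un ·: EE|Ee
E/II-3 ? I-1×I-2: Ee|ee
E/III-1 ? II-2×II-1: Ee|ee
E/III-2 un ·: EE|Ee
E/III-3 un II-2×II-1: Ee
E/IV-1 un III-2×III-1: EE|Ee
⇒ E over [I-1,I-2,II-1,II-2,II-3,III-1,III-2,III-3,IV-1]: 20 consistent
J/I-1 ? ·: Jj|jj
J/I-2 ? ·: Jj|jj
J/II-1 aff I-1×I-2: jj
J/II-2 un ·: Jj
J/II-3 aff I-1×I-2: jj
J/III-1 aff II-2×II-1: jj
J/III-2 un ·: Jj
J/III-3 aff II-2×II-1: jj
J/IV-1 aff III-2×III-1: jj
⇒ J over [I-1,I-2,II-1,II-2,II-3,III-1,III-2,III-3,IV-1]: 4 consistent

I-1 ∈ {ee Jj, ee jj}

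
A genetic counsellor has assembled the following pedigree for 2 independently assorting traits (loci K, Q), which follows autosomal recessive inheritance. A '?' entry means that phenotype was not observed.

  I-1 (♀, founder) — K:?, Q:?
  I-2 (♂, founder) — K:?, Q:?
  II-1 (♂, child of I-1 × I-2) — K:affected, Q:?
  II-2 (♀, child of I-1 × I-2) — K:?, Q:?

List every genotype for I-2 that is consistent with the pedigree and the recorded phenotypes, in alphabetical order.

K/I-1 ? ·: Kk|kk
K/I-2 ? ·: Kk|kk
K/II-1 aff I-1×I-2: kk
K/II-2 ? I-1×I-2: KK|Kk|kk
⇒ K over [I-1,I-2,II-1,II-2]: 8 consistent
Q/I-1 ? ·: QQ|Qq|qq
Q/I-2 ? ·: QQ|Qq|qq
Q/II-1 ? I-1×I-2: QQ|Qq|qq
Q/II-2 ? I-1×I-2: QQ|Qq|qq
⇒ Q over [I-1,I-2,II-1,II-2]: 29 consistent

I-2 ∈ {Kk QQ, Kk Qq, Kk qq, kk QQ, kk Qq, kk qq}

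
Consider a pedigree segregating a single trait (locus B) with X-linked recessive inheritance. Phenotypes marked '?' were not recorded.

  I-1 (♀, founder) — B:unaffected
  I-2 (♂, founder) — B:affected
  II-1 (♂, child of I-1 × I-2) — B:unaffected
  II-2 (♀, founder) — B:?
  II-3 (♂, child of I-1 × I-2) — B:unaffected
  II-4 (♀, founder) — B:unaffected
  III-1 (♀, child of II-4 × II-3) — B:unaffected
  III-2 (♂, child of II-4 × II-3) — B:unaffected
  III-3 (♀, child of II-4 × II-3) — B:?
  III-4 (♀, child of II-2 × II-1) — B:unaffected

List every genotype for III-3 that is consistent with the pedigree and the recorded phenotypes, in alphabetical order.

III-3 ∈ {X^BX^B, X^BX^b}

B/I-1 un ·: X^BX^B|X^BX^b
B/I-2 aff ·: X^bY
B/II-1 un I-1×I-2: X^BY
B/II-2 ? ·: X^BX^B|X^BX^b|X^bX^b
B/II-3 un I-1×I-2: X^BY
B/II-4 un ·: X^BX^B|X^BX^b
B/III-1 un II-4×II-3: X^BX^B|X^BX^b
B/III-2 un II-4×II-3: X^BY
B/III-3 ? II-4×II-3: X^BX^B|X^BX^b
B/III-4 un II-2×II-1: X^BX^B|X^BX^b
⇒ B over [I-1,I-2,II-1,II-2,II-3,II-4,III-1,III-2,III-3,III-4]: 40 consistent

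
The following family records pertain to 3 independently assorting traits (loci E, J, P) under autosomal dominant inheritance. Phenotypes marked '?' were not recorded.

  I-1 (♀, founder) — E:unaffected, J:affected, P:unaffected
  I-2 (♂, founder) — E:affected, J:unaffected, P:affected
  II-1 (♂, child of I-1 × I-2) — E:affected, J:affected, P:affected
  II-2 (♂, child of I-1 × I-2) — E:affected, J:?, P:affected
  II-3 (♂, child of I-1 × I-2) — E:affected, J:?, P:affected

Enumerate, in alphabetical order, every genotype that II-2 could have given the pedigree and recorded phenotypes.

E/I-1 un ·: ee
E/I-2 aff ·: Ee|EE
E/II-1 aff I-1×I-2: Ee
E/II-2 aff I-1×I-2: Ee
E/II-3 aff I-1×I-2: Ee
⇒ E over [I-1,I-2,II-1,II-2,II-3]: 2 consistent
J/I-1 aff ·: Jj|JJ
J/I-2 un ·: jj
J/II-1 aff I-1×I-2: Jj
J/II-2 ? I-1×I-2: jj|Jj
J/II-3 ? I-1×I-2: jj|Jj
⇒ J over [I-1,I-2,II-1,II-2,II-3]: 5 consistent
P/I-1 un ·: pp
P/I-2 aff ·: Pp|PP
P/II-1 aff I-1×I-2: Pp
P/II-2 aff I-1×I-2: Pp
P/II-3 aff I-1×I-2: Pp
⇒ P over [I-1,I-2,II-1,II-2,II-3]: 2 consistent

II-2 ∈ {Ee Jj Pp, Ee jj Pp}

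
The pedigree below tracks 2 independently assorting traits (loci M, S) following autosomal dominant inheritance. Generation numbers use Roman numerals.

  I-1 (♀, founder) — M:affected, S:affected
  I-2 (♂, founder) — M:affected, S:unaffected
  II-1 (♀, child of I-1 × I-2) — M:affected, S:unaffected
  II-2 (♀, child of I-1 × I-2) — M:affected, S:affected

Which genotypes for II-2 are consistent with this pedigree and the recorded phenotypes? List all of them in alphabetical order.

M/I-1 aff ·: Mm|MM
M/I-2 aff ·: Mm|MM
M/II-1 aff I-1×I-2: Mm|MM
M/II-2 aff I-1×I-2: Mm|MM
⇒ M over [I-1,I-2,II-1,II-2]: 13 consistent
S/I-1 aff ·: Ss
S/I-2 un ·: ss
S/II-1 un I-1×I-2: ss
S/II-2 aff I-1×I-2: Ss
⇒ S over [I-1,I-2,II-1,II-2]: 1 consistent

II-2 ∈ {MM Ss, Mm Ss}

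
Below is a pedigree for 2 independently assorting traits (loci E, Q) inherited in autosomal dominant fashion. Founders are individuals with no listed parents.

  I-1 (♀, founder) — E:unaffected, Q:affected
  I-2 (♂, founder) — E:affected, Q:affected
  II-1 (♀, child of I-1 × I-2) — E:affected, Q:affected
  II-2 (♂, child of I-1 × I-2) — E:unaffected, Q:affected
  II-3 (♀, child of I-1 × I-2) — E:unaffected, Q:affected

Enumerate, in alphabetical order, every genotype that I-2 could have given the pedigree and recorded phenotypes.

I-2 ∈ {Ee QQ, Ee Qq}

E/I-1 un ·: ee
E/I-2 aff ·: Ee
E/II-1 aff I-1×I-2: Ee
E/II-2 un I-1×I-2: ee
E/II-3 un I-1×I-2: ee
⇒ E over [I-1,I-2,II-1,II-2,II-3]: 1 consistent
Q/I-1 aff ·: Qq|QQ
Q/I-2 aff ·: Qq|QQ
Q/II-1 aff I-1×I-2: Qq|QQ
Q/II-2 aff I-1×I-2: Qq|QQ
Q/II-3 aff I-1×I-2: Qq|QQ
⇒ Q over [I-1,I-2,II-1,II-2,II-3]: 25 consistent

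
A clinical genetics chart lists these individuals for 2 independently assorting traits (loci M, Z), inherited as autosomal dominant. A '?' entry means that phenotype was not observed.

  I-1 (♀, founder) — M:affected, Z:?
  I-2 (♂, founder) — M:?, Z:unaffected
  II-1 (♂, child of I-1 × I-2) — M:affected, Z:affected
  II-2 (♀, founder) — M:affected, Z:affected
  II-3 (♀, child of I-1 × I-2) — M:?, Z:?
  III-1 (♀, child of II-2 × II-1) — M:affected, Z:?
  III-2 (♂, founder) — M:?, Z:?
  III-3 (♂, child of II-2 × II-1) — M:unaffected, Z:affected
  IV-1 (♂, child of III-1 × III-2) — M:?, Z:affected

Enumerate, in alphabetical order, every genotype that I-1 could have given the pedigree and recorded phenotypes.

I-1 ∈ {MM ZZ, MM Zz, Mm ZZ, Mm Zz}

M/I-1 aff ·: Mm|MM
M/I-2 ? ·: mm|Mm|MM
M/II-1 aff I-1×I-2: Mm
M/II-2 aff ·: Mm
M/II-3 ? I-1×I-2: mm|Mm|MM
M/III-1 aff II-2×II-1: Mm|MM
M/III-2 ? ·: mm|Mm|MM
M/III-3 un II-2×II-1: mm
M/IV-1 ? III-1×III-2: mm|Mm|MM
⇒ M over [I-1,I-2,II-1,II-2,II-3,III-1,III-2,III-3,IV-1]: 110 consistent
Z/I-1 ? ·: Zz|ZZ
Z/I-2 un ·: zz
Z/II-1 aff I-1×I-2: Zz
Z/II-2 aff ·: Zz|ZZ
Z/II-3 ? I-1×I-2: zz|Zz
Z/III-1 ? II-2×II-1: zz|Zz|ZZ
Z/III-2 ? ·: zz|Zz|ZZ
Z/III-3 aff II-2×II-1: Zz|ZZ
Z/IV-1 aff III-1×III-2: Zz|ZZ
⇒ Z over [I-1,I-2,II-1,II-2,II-3,III-1,III-2,III-3,IV-1]: 120 consistent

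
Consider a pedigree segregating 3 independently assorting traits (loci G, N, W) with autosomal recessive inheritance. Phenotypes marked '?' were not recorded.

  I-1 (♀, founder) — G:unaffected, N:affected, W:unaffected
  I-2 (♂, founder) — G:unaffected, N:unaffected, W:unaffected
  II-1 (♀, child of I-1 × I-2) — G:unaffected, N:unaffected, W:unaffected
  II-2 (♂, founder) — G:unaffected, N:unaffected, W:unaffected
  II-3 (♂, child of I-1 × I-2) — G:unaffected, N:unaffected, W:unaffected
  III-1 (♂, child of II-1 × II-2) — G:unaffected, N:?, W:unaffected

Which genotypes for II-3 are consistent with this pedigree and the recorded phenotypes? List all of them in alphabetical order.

G/I-1 un ·: GG|Gg
G/I-2 un ·: GG|Gg
G/II-1 un I-1×I-2: GG|Gg
G/II-2 un ·: GG|Gg
G/II-3 un I-1×I-2: GG|Gg
G/III-1 un II-1×II-2: GG|Gg
⇒ G over [I-1,I-2,II-1,II-2,II-3,III-1]: 45 consistent
N/I-1 aff ·: nn
N/I-2 un ·: NN|Nn
N/II-1 un I-1×I-2: Nn
N/II-2 un ·: NN|Nn
N/II-3 un I-1×I-2: Nn
N/III-1 ? II-1×II-2: NN|Nn|nn
⇒ N over [I-1,I-2,II-1,II-2,II-3,III-1]: 10 consistent
W/I-1 un ·: WW|Ww
W/I-2 un ·: WW|Ww
W/II-1 un I-1×I-2: WW|Ww
W/II-2 un ·: WW|Ww
W/II-3 un I-1×I-2: WW|Ww
W/III-1 un II-1×II-2: WW|Ww
⇒ W over [I-1,I-2,II-1,II-2,II-3,III-1]: 45 consistent

II-3 ∈ {GG Nn WW, GG Nn Ww, Gg Nn WW, Gg Nn Ww}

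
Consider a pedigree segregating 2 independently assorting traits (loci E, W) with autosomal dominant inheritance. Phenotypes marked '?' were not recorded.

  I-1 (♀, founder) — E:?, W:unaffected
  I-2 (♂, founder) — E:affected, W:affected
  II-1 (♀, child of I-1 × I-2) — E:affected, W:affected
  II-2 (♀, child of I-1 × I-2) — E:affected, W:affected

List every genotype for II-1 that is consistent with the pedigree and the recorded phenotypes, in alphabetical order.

II-1 ∈ {EE Ww, Ee Ww}

E/I-1 ? ·: ee|Ee|EE
E/I-2 aff ·: Ee|EE
E/II-1 aff I-1×I-2: Ee|EE
E/II-2 aff I-1×I-2: Ee|EE
⇒ E over [I-1,I-2,II-1,II-2]: 15 consistent
W/I-1 un ·: ww
W/I-2 aff ·: Ww|WW
W/II-1 aff I-1×I-2: Ww
W/II-2 aff I-1×I-2: Ww
⇒ W over [I-1,I-2,II-1,II-2]: 2 consistent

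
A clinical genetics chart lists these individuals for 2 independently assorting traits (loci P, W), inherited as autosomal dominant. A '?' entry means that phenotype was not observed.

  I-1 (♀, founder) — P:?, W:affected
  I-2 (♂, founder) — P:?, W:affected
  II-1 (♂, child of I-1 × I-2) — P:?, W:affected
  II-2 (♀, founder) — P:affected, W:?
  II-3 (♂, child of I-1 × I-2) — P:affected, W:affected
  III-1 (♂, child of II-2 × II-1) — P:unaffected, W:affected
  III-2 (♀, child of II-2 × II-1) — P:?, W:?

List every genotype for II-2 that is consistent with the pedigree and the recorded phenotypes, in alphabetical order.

II-2 ∈ {Pp WW, Pp Ww, Pp ww}

P/I-1 ? ·: pp|Pp|PP
P/I-2 ? ·: pp|Pp|PP
P/II-1 ? I-1×I-2: pp|Pp
P/II-2 aff ·: Pp
P/II-3 aff I-1×I-2: Pp|PP
P/III-1 un II-2×II-1: pp
P/III-2 ? II-2×II-1: pp|Pp|PP
⇒ P over [I-1,I-2,II-1,II-2,II-3,III-1,III-2]: 38 consistent
W/I-1 aff ·: Ww|WW
W/I-2 aff ·: Ww|WW
W/II-1 aff I-1×I-2: Ww|WW
W/II-2 ? ·: ww|Ww|WW
W/II-3 aff I-1×I-2: Ww|WW
W/III-1 aff II-2×II-1: Ww|WW
W/III-2 ? II-2×II-1: ww|Ww|WW
⇒ W over [I-1,I-2,II-1,II-2,II-3,III-1,III-2]: 114 consistent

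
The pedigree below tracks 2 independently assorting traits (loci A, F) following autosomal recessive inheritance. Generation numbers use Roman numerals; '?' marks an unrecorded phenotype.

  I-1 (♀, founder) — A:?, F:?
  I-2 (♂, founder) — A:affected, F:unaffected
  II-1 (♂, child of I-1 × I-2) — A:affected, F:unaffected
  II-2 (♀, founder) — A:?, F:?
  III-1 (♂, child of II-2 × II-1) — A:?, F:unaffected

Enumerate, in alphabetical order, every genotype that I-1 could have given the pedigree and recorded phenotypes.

A/I-1 ? ·: Aa|aa
A/I-2 aff ·: aa
A/II-1 aff I-1×I-2: aa
A/II-2 ? ·: AA|Aa|aa
A/III-1 ? II-2×II-1: Aa|aa
⇒ A over [I-1,I-2,II-1,II-2,III-1]: 8 consistent
F/I-1 ? ·: FF|Ff|ff
F/I-2 un ·: FF|Ff
F/II-1 un I-1×I-2: FF|Ff
F/II-2 ? ·: FF|Ff|ff
F/III-1 un II-2×II-1: FF|Ff
⇒ F over [I-1,I-2,II-1,II-2,III-1]: 41 consistent

I-1 ∈ {Aa FF, Aa Ff, Aa ff, aa FF, aa Ff, aa ff}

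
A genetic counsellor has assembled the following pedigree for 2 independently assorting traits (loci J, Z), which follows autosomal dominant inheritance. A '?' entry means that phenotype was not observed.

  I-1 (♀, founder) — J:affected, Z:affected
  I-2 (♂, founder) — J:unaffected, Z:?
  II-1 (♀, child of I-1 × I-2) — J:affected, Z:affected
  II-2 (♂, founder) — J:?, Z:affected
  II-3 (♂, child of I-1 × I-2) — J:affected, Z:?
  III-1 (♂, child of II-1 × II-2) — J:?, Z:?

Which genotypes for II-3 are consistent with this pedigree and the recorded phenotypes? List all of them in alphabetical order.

J/I-1 aff ·: Jj|JJ
J/I-2 un ·: jj
J/II-1 aff I-1×I-2: Jj
J/II-2 ? ·: jj|Jj|JJ
J/II-3 aff I-1×I-2: Jj
J/III-1 ? II-1×II-2: jj|Jj|JJ
⇒ J over [I-1,I-2,II-1,II-2,II-3,III-1]: 14 consistent
Z/I-1 aff ·: Zz|ZZ
Z/I-2 ? ·: zz|Zz|ZZ
Z/II-1 aff I-1×I-2: Zz|ZZ
Z/II-2 aff ·: Zz|ZZ
Z/II-3 ? I-1×I-2: zz|Zz|ZZ
Z/III-1 ? II-1×II-2: zz|Zz|ZZ
⇒ Z over [I-1,I-2,II-1,II-2,II-3,III-1]: 74 consistent

II-3 ∈ {Jj ZZ, Jj Zz, Jj zz}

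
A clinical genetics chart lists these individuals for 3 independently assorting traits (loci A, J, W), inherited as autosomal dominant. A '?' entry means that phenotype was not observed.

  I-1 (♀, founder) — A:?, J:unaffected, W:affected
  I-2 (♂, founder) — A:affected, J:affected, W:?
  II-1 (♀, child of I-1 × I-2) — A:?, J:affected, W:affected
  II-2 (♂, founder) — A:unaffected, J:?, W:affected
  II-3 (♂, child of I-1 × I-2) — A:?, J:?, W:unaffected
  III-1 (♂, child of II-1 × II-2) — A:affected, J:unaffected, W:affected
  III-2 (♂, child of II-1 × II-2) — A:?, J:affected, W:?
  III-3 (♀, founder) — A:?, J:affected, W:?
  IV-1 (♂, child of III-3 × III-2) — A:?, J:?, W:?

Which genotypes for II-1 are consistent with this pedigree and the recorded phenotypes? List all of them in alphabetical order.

II-1 ∈ {AA Jj WW, AA Jj Ww, Aa Jj WW, Aa Jj Ww}

A/I-1 ? ·: aa|Aa|AA
A/I-2 aff ·: Aa|AA
A/II-1 ? I-1×I-2: Aa|AA
A/II-2 un ·: aa
A/II-3 ? I-1×I-2: aa|Aa|AA
A/III-1 aff II-1×II-2: Aa
A/III-2 ? II-1×II-2: aa|Aa
A/III-3 ? ·: aa|Aa|AA
A/IV-1 ? III-3×III-2: aa|Aa|AA
⇒ A over [I-1,I-2,II-1,II-2,II-3,III-1,III-2,III-3,IV-1]: 166 consistent
J/I-1 un ·: jj
J/I-2 aff ·: Jj|JJ
J/II-1 aff I-1×I-2: Jj
J/II-2 ? ·: jj|Jj
J/II-3 ? I-1×I-2: jj|Jj
J/III-1 un II-1×II-2: jj
J/III-2 aff II-1×II-2: Jj|JJ
J/III-3 aff ·: Jj|JJ
J/IV-1 ? III-3×III-2: jj|Jj|JJ
⇒ J over [I-1,I-2,II-1,II-2,II-3,III-1,III-2,III-3,IV-1]: 39 consistent
W/I-1 aff ·: Ww
W/I-2 ? ·: ww|Ww
W/II-1 aff I-1×I-2: Ww|WW
W/II-2 aff ·: Ww|WW
W/II-3 un I-1×I-2: ww
W/III-1 aff II-1×II-2: Ww|WW
W/III-2 ? II-1×II-2: ww|Ww|WW
W/III-3 ? ·: ww|Ww|WW
W/IV-1 ? III-3×III-2: ww|Ww|WW
⇒ W over [I-1,I-2,II-1,II-2,II-3,III-1,III-2,III-3,IV-1]: 130 consistent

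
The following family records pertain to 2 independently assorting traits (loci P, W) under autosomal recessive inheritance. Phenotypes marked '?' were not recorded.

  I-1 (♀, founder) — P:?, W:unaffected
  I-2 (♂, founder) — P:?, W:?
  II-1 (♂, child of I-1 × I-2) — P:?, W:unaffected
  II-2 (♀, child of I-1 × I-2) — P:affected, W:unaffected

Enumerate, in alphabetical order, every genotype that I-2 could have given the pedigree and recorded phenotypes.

P/I-1 ? ·: Pp|pp
P/I-2 ? ·: Pp|pp
P/II-1 ? I-1×I-2: PP|Pp|pp
P/II-2 aff I-1×I-2: pp
⇒ P over [I-1,I-2,II-1,II-2]: 8 consistent
W/I-1 un ·: WW|Ww
W/I-2 ? ·: WW|Ww|ww
W/II-1 un I-1×I-2: WW|Ww
W/II-2 un I-1×I-2: WW|Ww
⇒ W over [I-1,I-2,II-1,II-2]: 15 consistent

I-2 ∈ {Pp WW, Pp Ww, Pp ww, pp WW, pp Ww, pp ww}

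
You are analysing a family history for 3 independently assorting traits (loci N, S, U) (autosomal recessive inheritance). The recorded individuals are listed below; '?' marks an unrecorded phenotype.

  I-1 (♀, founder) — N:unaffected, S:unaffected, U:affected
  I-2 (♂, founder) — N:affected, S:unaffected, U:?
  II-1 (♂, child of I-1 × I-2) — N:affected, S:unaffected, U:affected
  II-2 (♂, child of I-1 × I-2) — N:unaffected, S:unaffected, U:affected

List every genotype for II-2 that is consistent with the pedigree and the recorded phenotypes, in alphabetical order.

II-2 ∈ {Nn SS uu, Nn Ss uu}

N/I-1 un ·: Nn
N/I-2 aff ·: nn
N/II-1 aff I-1×I-2: nn
N/II-2 un I-1×I-2: Nn
⇒ N over [I-1,I-2,II-1,II-2]: 1 consistent
S/I-1 un ·: SS|Ss
S/I-2 un ·: SS|Ss
S/II-1 un I-1×I-2: SS|Ss
S/II-2 un I-1×I-2: SS|Ss
⇒ S over [I-1,I-2,II-1,II-2]: 13 consistent
U/I-1 aff ·: uu
U/I-2 ? ·: Uu|uu
U/II-1 aff I-1×I-2: uu
U/II-2 aff I-1×I-2: uu
⇒ U over [I-1,I-2,II-1,II-2]: 2 consistent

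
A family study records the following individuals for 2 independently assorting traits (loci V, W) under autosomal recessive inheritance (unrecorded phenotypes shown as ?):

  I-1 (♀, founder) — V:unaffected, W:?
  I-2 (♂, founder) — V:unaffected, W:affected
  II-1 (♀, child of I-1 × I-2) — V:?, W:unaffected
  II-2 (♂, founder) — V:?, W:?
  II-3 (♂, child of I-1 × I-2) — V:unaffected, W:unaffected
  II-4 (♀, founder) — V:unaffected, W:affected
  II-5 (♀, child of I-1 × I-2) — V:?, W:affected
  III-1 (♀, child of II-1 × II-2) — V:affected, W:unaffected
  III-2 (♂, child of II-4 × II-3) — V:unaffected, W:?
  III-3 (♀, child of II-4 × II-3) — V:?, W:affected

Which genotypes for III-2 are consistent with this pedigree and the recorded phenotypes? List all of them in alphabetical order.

V/I-1 un ·: VV|Vv
V/I-2 un ·: VV|Vv
V/II-1 ? I-1×I-2: Vv|vv
V/II-2 ? ·: Vv|vv
V/II-3 un I-1×I-2: VV|Vv
V/II-4 un ·: VV|Vv
V/II-5 ? I-1×I-2: VV|Vv|vv
V/III-1 aff II-1×II-2: vv
V/III-2 un II-4×II-3: VV|Vv
V/III-3 ? II-4×II-3: VV|Vv|vv
⇒ V over [I-1,I-2,II-1,II-2,II-3,II-4,II-5,III-1,III-2,III-3]: 300 consistent
W/I-1 ? ·: Ww
W/I-2 aff ·: ww
W/II-1 un I-1×I-2: Ww
W/II-2 ? ·: WW|Ww|ww
W/II-3 un I-1×I-2: Ww
W/II-4 aff ·: ww
W/II-5 aff I-1×I-2: ww
W/III-1 un II-1×II-2: WW|Ww
W/III-2 ? II-4×II-3: Ww|ww
W/III-3 aff II-4×II-3: ww
⇒ W over [I-1,I-2,II-1,II-2,II-3,II-4,II-5,III-1,III-2,III-3]: 10 consistent

III-2 ∈ {VV Ww, VV ww, Vv Ww, Vv ww}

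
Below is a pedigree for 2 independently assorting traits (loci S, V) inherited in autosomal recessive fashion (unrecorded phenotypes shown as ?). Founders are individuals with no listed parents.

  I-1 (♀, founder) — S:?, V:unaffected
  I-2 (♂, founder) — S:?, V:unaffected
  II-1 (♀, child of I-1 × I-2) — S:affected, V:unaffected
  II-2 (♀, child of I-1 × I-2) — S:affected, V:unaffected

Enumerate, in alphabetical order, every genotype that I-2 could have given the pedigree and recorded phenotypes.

S/I-1 ? ·: Ss|ss
S/I-2 ? ·: Ss|ss
S/II-1 aff I-1×I-2: ss
S/II-2 aff I-1×I-2: ss
⇒ S over [I-1,I-2,II-1,II-2]: 4 consistent
V/I-1 un ·: VV|Vv
V/I-2 un ·: VV|Vv
V/II-1 un I-1×I-2: VV|Vv
V/II-2 un I-1×I-2: VV|Vv
⇒ V over [I-1,I-2,II-1,II-2]: 13 consistent

I-2 ∈ {Ss VV, Ss Vv, ss VV, ss Vv}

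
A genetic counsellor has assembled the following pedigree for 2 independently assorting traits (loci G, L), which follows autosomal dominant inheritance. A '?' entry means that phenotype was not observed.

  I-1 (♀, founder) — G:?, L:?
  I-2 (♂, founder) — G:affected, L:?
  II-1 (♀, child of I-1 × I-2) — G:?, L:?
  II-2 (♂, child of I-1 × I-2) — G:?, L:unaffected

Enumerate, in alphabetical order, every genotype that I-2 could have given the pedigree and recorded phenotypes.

I-2 ∈ {GG Ll, GG ll, Gg Ll, Gg ll}

G/I-1 ? ·: gg|Gg|GG
G/I-2 aff ·: Gg|GG
G/II-1 ? I-1×I-2: gg|Gg|GG
G/II-2 ? I-1×I-2: gg|Gg|GG
⇒ G over [I-1,I-2,II-1,II-2]: 23 consistent
L/I-1 ? ·: ll|Ll
L/I-2 ? ·: ll|Ll
L/II-1 ? I-1×I-2: ll|Ll|LL
L/II-2 un I-1×I-2: ll
⇒ L over [I-1,I-2,II-1,II-2]: 8 consistent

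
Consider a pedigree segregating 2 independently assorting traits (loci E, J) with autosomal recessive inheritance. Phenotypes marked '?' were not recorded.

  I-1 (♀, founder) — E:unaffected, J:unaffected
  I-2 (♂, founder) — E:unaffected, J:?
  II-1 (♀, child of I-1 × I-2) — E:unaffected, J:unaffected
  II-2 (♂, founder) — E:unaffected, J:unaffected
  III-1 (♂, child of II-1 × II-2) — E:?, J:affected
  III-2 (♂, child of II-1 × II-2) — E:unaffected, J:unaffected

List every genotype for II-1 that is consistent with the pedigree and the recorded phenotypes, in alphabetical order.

E/I-1 un ·: EE|Ee
E/I-2 un ·: EE|Ee
E/II-1 un I-1×I-2: EE|Ee
E/II-2 un ·: EE|Ee
E/III-1 ? II-1×II-2: EE|Ee|ee
E/III-2 un II-1×II-2: EE|Ee
⇒ E over [I-1,I-2,II-1,II-2,III-1,III-2]: 50 consistent
J/I-1 un ·: JJ|Jj
J/I-2 ? ·: JJ|Jj|jj
J/II-1 un I-1×I-2: Jj
J/II-2 un ·: Jj
J/III-1 aff II-1×II-2: jj
J/III-2 un II-1×II-2: JJ|Jj
⇒ J over [I-1,I-2,II-1,II-2,III-1,III-2]: 10 consistent

II-1 ∈ {EE Jj, Ee Jj}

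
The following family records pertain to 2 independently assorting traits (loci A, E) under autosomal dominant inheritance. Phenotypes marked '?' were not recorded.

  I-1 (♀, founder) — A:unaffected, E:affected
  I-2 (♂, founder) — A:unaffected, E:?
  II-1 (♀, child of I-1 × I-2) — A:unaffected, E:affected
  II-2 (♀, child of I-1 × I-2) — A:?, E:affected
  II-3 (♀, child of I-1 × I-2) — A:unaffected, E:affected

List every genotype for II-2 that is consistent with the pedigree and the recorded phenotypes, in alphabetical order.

A/I-1 un ·: aa
A/I-2 un ·: aa
A/II-1 un I-1×I-2: aa
A/II-2 ? I-1×I-2: aa
A/II-3 un I-1×I-2: aa
⇒ A over [I-1,I-2,II-1,II-2,II-3]: 1 consistent
E/I-1 aff ·: Ee|EE
E/I-2 ? ·: ee|Ee|EE
E/II-1 aff I-1×I-2: Ee|EE
E/II-2 aff I-1×I-2: Ee|EE
E/II-3 aff I-1×I-2: Ee|EE
⇒ E over [I-1,I-2,II-1,II-2,II-3]: 27 consistent

II-2 ∈ {aa EE, aa Ee}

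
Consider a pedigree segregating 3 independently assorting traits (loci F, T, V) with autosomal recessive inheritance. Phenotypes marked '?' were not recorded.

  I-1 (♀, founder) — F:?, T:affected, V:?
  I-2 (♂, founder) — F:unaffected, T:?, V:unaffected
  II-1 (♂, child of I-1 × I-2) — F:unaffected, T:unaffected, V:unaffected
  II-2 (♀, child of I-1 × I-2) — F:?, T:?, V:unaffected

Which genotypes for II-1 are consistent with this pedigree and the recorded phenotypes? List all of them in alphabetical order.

F/I-1 ? ·: FF|Ff|ff
F/I-2 un ·: FF|Ff
F/II-1 un I-1×I-2: FF|Ff
F/II-2 ? I-1×I-2: FF|Ff|ff
⇒ F over [I-1,I-2,II-1,II-2]: 18 consistent
T/I-1 aff ·: tt
T/I-2 ? ·: TT|Tt
T/II-1 un I-1×I-2: Tt
T/II-2 ? I-1×I-2: Tt|tt
⇒ T over [I-1,I-2,II-1,II-2]: 3 consistent
V/I-1 ? ·: VV|Vv|vv
V/I-2 un ·: VV|Vv
V/II-1 un I-1×I-2: VV|Vv
V/II-2 un I-1×I-2: VV|Vv
⇒ V over [I-1,I-2,II-1,II-2]: 15 consistent

II-1 ∈ {FF Tt VV, FF Tt Vv, Ff Tt VV, Ff Tt Vv}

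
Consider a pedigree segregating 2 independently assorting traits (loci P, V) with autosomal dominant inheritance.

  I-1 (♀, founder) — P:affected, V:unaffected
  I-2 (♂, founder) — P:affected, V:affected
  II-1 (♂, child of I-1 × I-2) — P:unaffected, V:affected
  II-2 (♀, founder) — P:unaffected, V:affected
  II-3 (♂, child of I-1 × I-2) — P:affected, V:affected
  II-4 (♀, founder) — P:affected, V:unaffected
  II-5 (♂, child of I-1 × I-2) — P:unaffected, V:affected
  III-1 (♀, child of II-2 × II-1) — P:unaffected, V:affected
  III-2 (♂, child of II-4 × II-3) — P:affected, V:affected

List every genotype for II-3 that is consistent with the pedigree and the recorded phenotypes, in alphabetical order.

P/I-1 aff ·: Pp
P/I-2 aff ·: Pp
P/II-1 un I-1×I-2: pp
P/II-2 un ·: pp
P/II-3 aff I-1×I-2: Pp|PP
P/II-4 aff ·: Pp|PP
P/II-5 un I-1×I-2: pp
P/III-1 un II-2×II-1: pp
P/III-2 aff II-4×II-3: Pp|PP
⇒ P over [I-1,I-2,II-1,II-2,II-3,II-4,II-5,III-1,III-2]: 7 consistent
V/I-1 un ·: vv
V/I-2 aff ·: Vv|VV
V/II-1 aff I-1×I-2: Vv
V/II-2 aff ·: Vv|VV
V/II-3 aff I-1×I-2: Vv
V/II-4 un ·: vv
V/II-5 aff I-1×I-2: Vv
V/III-1 aff II-2×II-1: Vv|VV
V/III-2 aff II-4×II-3: Vv
⇒ V over [I-1,I-2,II-1,II-2,II-3,II-4,II-5,III-1,III-2]: 8 consistent

II-3 ∈ {PP Vv, Pp Vv}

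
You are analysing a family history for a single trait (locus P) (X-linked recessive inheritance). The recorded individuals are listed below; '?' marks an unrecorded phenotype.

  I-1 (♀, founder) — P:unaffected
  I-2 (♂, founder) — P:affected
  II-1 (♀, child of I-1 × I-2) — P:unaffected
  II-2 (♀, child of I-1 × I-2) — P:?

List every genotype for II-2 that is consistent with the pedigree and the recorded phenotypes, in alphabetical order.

II-2 ∈ {X^PX^p, X^pX^p}

P/I-1 un ·: X^PX^P|X^PX^p
P/I-2 aff ·: X^pY
P/II-1 un I-1×I-2: X^PX^p
P/II-2 ? I-1×I-2: X^PX^p|X^pX^p
⇒ P over [I-1,I-2,II-1,II-2]: 3 consistent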